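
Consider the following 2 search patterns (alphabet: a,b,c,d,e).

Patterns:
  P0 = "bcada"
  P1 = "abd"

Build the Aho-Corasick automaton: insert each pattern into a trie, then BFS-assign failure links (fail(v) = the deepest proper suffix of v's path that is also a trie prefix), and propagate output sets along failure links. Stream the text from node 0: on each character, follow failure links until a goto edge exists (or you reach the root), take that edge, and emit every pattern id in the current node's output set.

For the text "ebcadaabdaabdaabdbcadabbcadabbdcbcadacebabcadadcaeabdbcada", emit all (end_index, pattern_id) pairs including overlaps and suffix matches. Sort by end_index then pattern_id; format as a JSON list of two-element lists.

Build automaton:
Trie (insert patterns):
  n0 'ε': a→6 b→1
  n1 'b': c→2
  n2 'bc': a→3
  n3 'bca': d→4
  n4 'bcad': a→5
  n5 'bcada': ·  [P0 ends]
  n6 'a': b→7
  n7 'ab': d→8
  n8 'abd': ·  [P1 ends]

BFS fail/out derivation:
  fail(1) 'b': from fail(0)=0 chase 'b': 0 ⇒ 0;  out=∅∪out(0)=∅
  fail(6) 'a': from fail(0)=0 chase 'a': 0 ⇒ 0;  out=∅∪out(0)=∅
  fail(2) 'bc': from fail(1)=0 chase 'c': 0 ⇒ 0;  out=∅∪out(0)=∅
  fail(7) 'ab': from fail(6)=0 chase 'b': 0 ⇒ 1;  out=∅∪out(1)=∅
  fail(3) 'bca': from fail(2)=0 chase 'a': 0 ⇒ 6;  out=∅∪out(6)=∅
  fail(8) 'abd': from fail(7)=1 chase 'd': 1→0 ⇒ 0;  out={1}∪out(0)={1}
  fail(4) 'bcad': from fail(3)=6 chase 'd': 6→0 ⇒ 0;  out=∅∪out(0)=∅
  fail(5) 'bcada': from fail(4)=0 chase 'a': 0 ⇒ 6;  out={0}∪out(6)={0}

Scan:
[0] read 'e'  n0⇒n0
[1] read 'b'  n0⇒n1
[2] read 'c'  n1⇒n2
[3] read 'a'  n2⇒n3
[4] read 'd'  n3⇒n4
[5] read 'a'  n4⇒n5  emit P0@[1:5]
[6] read 'a'  n5⇒n6 ·f
[7] read 'b'  n6⇒n7
[8] read 'd'  n7⇒n8  emit P1@[6:8]
[9] read 'a'  n8⇒n6 ·f
[10] read 'a'  n6⇒n6 ·f
[11] read 'b'  n6⇒n7
[12] read 'd'  n7⇒n8  emit P1@[10:12]
[13] read 'a'  n8⇒n6 ·f
[14] read 'a'  n6⇒n6 ·f
[15] read 'b'  n6⇒n7
[16] read 'd'  n7⇒n8  emit P1@[14:16]
[17] read 'b'  n8⇒n1 ·f
[18] read 'c'  n1⇒n2
[19] read 'a'  n2⇒n3
[20] read 'd'  n3⇒n4
[21] read 'a'  n4⇒n5  emit P0@[17:21]
[22] read 'b'  n5⇒n7 ·f
[23] read 'b'  n7⇒n1 ·f
[24] read 'c'  n1⇒n2
[25] read 'a'  n2⇒n3
[26] read 'd'  n3⇒n4
[27] read 'a'  n4⇒n5  emit P0@[23:27]
[28] read 'b'  n5⇒n7 ·f
[29] read 'b'  n7⇒n1 ·f
[30] read 'd'  n1⇒n0 ·f
[31] read 'c'  n0⇒n0
[32] read 'b'  n0⇒n1
[33] read 'c'  n1⇒n2
[34] read 'a'  n2⇒n3
[35] read 'd'  n3⇒n4
[36] read 'a'  n4⇒n5  emit P0@[32:36]
[37] read 'c'  n5⇒n0 ·f
[38] read 'e'  n0⇒n0
[39] read 'b'  n0⇒n1
[40] read 'a'  n1⇒n6 ·f
[41] read 'b'  n6⇒n7
[42] read 'c'  n7⇒n2 ·f
[43] read 'a'  n2⇒n3
[44] read 'd'  n3⇒n4
[45] read 'a'  n4⇒n5  emit P0@[41:45]
[46] read 'd'  n5⇒n0 ·f
[47] read 'c'  n0⇒n0
[48] read 'a'  n0⇒n6
[49] read 'e'  n6⇒n0 ·f
[50] read 'a'  n0⇒n6
[51] read 'b'  n6⇒n7
[52] read 'd'  n7⇒n8  emit P1@[50:52]
[53] read 'b'  n8⇒n1 ·f
[54] read 'c'  n1⇒n2
[55] read 'a'  n2⇒n3
[56] read 'd'  n3⇒n4
[57] read 'a'  n4⇒n5  emit P0@[53:57]

All matches (sorted): [[5,0],[8,1],[12,1],[16,1],[21,0],[27,0],[36,0],[45,0],[52,1],[57,0]]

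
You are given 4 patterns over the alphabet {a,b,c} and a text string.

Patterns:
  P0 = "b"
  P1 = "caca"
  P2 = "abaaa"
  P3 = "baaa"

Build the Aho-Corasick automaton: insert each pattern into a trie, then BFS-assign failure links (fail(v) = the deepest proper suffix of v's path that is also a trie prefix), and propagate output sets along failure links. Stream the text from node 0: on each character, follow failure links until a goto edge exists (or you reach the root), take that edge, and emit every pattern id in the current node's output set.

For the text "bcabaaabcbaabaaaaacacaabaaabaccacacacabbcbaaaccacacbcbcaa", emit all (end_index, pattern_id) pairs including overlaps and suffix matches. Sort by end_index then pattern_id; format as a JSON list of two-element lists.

Build automaton:
Trie nodes:
  n0 'ε': a→6 b→1 c→2
  n1 'b': a→11  ←P0
  n2 'c': a→3
  n3 'ca': c→4
  n4 'cac': a→5
  n5 'caca': ·  ←P1
  n6 'a': b→7
  n7 'ab': a→8
  n8 'aba': a→9
  n9 'abaa': a→10
  n10 'abaaa': ·  ←P2
  n11 'ba': a→12
  n12 'baa': a→13
  n13 'baaa': ·  ←P3

Failure links (BFS by depth):
  n1('b'): parent n0 fail=0; on 'b' 0 → fail=0;  out {0}∪∅={0}
  n2('c'): parent n0 fail=0; on 'c' 0 → fail=0;  out ∅∪∅=∅
  n6('a'): parent n0 fail=0; on 'a' 0 → fail=0;  out ∅∪∅=∅
  n3('ca'): parent n2 fail=0; on 'a' 0 → fail=6;  out ∅∪∅=∅
  n7('ab'): parent n6 fail=0; on 'b' 0 → fail=1;  out ∅∪{0}={0}
  n11('ba'): parent n1 fail=0; on 'a' 0 → fail=6;  out ∅∪∅=∅
  n4('cac'): parent n3 fail=6; on 'c' 6→0 → fail=2;  out ∅∪∅=∅
  n8('aba'): parent n7 fail=1; on 'a' 1 → fail=11;  out ∅∪∅=∅
  n12('baa'): parent n11 fail=6; on 'a' 6→0 → fail=6;  out ∅∪∅=∅
  n5('caca'): parent n4 fail=2; on 'a' 2 → fail=3;  out {1}∪∅={1}
  n9('abaa'): parent n8 fail=11; on 'a' 11 → fail=12;  out ∅∪∅=∅
  n13('baaa'): parent n12 fail=6; on 'a' 6→0 → fail=6;  out {3}∪∅={3}
  n10('abaaa'): parent n9 fail=12; on 'a' 12 → fail=13;  out {2}∪{3}={2,3}

Text stream:
pos 0 'b': at 1  ** P0@[0:0]
pos 1 'c': at 2 (fail-walked)
pos 2 'a': at 3
pos 3 'b': at 7 (fail-walked)  ** P0@[3:3]
pos 4 'a': at 8
pos 5 'a': at 9
pos 6 'a': at 10  ** P2@[2:6],P3@[3:6]
pos 7 'b': at 7 (fail-walked)  ** P0@[7:7]
pos 8 'c': at 2 (fail-walked)
pos 9 'b': at 1 (fail-walked)  ** P0@[9:9]
pos 10 'a': at 11
pos 11 'a': at 12
pos 12 'b': at 7 (fail-walked)  ** P0@[12:12]
pos 13 'a': at 8
pos 14 'a': at 9
pos 15 'a': at 10  ** P2@[11:15],P3@[12:15]
pos 16 'a': at 6 (fail-walked)
pos 17 'a': at 6 (fail-walked)
pos 18 'c': at 2 (fail-walked)
pos 19 'a': at 3
pos 20 'c': at 4
pos 21 'a': at 5  ** P1@[18:21]
pos 22 'a': at 6 (fail-walked)
pos 23 'b': at 7  ** P0@[23:23]
pos 24 'a': at 8
pos 25 'a': at 9
pos 26 'a': at 10  ** P2@[22:26],P3@[23:26]
pos 27 'b': at 7 (fail-walked)  ** P0@[27:27]
pos 28 'a': at 8
pos 29 'c': at 2 (fail-walked)
pos 30 'c': at 2 (fail-walked)
pos 31 'a': at 3
pos 32 'c': at 4
pos 33 'a': at 5  ** P1@[30:33]
pos 34 'c': at 4 (fail-walked)
pos 35 'a': at 5  ** P1@[32:35]
pos 36 'c': at 4 (fail-walked)
pos 37 'a': at 5  ** P1@[34:37]
pos 38 'b': at 7 (fail-walked)  ** P0@[38:38]
pos 39 'b': at 1 (fail-walked)  ** P0@[39:39]
pos 40 'c': at 2 (fail-walked)
pos 41 'b': at 1 (fail-walked)  ** P0@[41:41]
pos 42 'a': at 11
pos 43 'a': at 12
pos 44 'a': at 13  ** P3@[41:44]
pos 45 'c': at 2 (fail-walked)
pos 46 'c': at 2 (fail-walked)
pos 47 'a': at 3
pos 48 'c': at 4
pos 49 'a': at 5  ** P1@[46:49]
pos 50 'c': at 4 (fail-walked)
pos 51 'b': at 1 (fail-walked)  ** P0@[51:51]
pos 52 'c': at 2 (fail-walked)
pos 53 'b': at 1 (fail-walked)  ** P0@[53:53]
pos 54 'c': at 2 (fail-walked)
pos 55 'a': at 3
pos 56 'a': at 6 (fail-walked)

Result: [[0,0],[3,0],[6,2],[6,3],[7,0],[9,0],[12,0],[15,2],[15,3],[21,1],[23,0],[26,2],[26,3],[27,0],[33,1],[35,1],[37,1],[38,0],[39,0],[41,0],[44,3],[49,1],[51,0],[53,0]]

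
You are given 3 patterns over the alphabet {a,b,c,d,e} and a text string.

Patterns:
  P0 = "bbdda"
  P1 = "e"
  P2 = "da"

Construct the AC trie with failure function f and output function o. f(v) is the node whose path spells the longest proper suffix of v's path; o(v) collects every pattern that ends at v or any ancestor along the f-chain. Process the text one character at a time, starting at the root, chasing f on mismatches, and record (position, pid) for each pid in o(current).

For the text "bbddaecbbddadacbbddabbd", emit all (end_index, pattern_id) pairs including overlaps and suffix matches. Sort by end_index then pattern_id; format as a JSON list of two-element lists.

Build automaton:
Trie (insert patterns):
  0='ε' goto b→1 d→7 e→6
  1='b' goto b→2
  2='bb' goto d→3
  3='bbd' goto d→4
  4='bbdd' goto a→5
  5='bbdda' goto ·  ←P0
  6='e' goto ·  ←P1
  7='d' goto a→8
  8='da' goto ·  ←P2

Failure links (BFS by depth):
  fail(1) 'b': from fail(0)=0 chase 'b': 0 ⇒ 0;  out=∅∪out(0)=∅
  fail(6) 'e': from fail(0)=0 chase 'e': 0 ⇒ 0;  out={1}∪out(0)={1}
  fail(7) 'd': from fail(0)=0 chase 'd': 0 ⇒ 0;  out=∅∪out(0)=∅
  fail(2) 'bb': from fail(1)=0 chase 'b': 0 ⇒ 1;  out=∅∪out(1)=∅
  fail(8) 'da': from fail(7)=0 chase 'a': 0 ⇒ 0;  out={2}∪out(0)={2}
  fail(3) 'bbd': from fail(2)=1 chase 'd': 1→0 ⇒ 7;  out=∅∪out(7)=∅
  fail(4) 'bbdd': from fail(3)=7 chase 'd': 7→0 ⇒ 7;  out=∅∪out(7)=∅
  fail(5) 'bbdda': from fail(4)=7 chase 'a': 7 ⇒ 8;  out={0}∪out(8)={0,2}

Run:
[0] read 'b'  n0⇒n1
[1] read 'b'  n1⇒n2
[2] read 'd'  n2⇒n3
[3] read 'd'  n3⇒n4
[4] read 'a'  n4⇒n5  ** P0@[0:4],P2@[3:4]
[5] read 'e'  n5⇒n6 (fail-walked)  ** P1@[5:5]
[6] read 'c'  n6⇒n0 (fail-walked)
[7] read 'b'  n0⇒n1
[8] read 'b'  n1⇒n2
[9] read 'd'  n2⇒n3
[10] read 'd'  n3⇒n4
[11] read 'a'  n4⇒n5  ** P0@[7:11],P2@[10:11]
[12] read 'd'  n5⇒n7 (fail-walked)
[13] read 'a'  n7⇒n8  ** P2@[12:13]
[14] read 'c'  n8⇒n0 (fail-walked)
[15] read 'b'  n0⇒n1
[16] read 'b'  n1⇒n2
[17] read 'd'  n2⇒n3
[18] read 'd'  n3⇒n4
[19] read 'a'  n4⇒n5  ** P0@[15:19],P2@[18:19]
[20] read 'b'  n5⇒n1 (fail-walked)
[21] read 'b'  n1⇒n2
[22] read 'd'  n2⇒n3

Result: [[4,0],[4,2],[5,1],[11,0],[11,2],[13,2],[19,0],[19,2]]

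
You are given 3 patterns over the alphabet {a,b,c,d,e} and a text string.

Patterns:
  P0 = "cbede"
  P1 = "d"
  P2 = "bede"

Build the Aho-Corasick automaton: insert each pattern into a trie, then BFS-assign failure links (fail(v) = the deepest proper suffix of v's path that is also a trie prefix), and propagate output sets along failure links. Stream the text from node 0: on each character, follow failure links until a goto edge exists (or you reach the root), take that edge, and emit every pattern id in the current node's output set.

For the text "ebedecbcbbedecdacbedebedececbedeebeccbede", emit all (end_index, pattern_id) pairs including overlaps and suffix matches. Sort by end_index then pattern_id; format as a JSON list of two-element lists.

Build:
Trie (insert patterns):
  n0 'ε': b→7 c→1 d→6
  n1 'c': b→2
  n2 'cb': e→3
  n3 'cbe': d→4
  n4 'cbed': e→5
  n5 'cbede': ·  ←P0
  n6 'd': ·  ←P1
  n7 'b': e→8
  n8 'be': d→9
  n9 'bed': e→10
  n10 'bede': ·  ←P2

BFS fail/out derivation:
  fail(1) 'c': from fail(0)=0 chase 'c': 0 ⇒ 0;  out=∅∪out(0)=∅
  fail(6) 'd': from fail(0)=0 chase 'd': 0 ⇒ 0;  out={1}∪out(0)={1}
  fail(7) 'b': from fail(0)=0 chase 'b': 0 ⇒ 0;  out=∅∪out(0)=∅
  fail(2) 'cb': from fail(1)=0 chase 'b': 0 ⇒ 7;  out=∅∪out(7)=∅
  fail(8) 'be': from fail(7)=0 chase 'e': 0 ⇒ 0;  out=∅∪out(0)=∅
  fail(3) 'cbe': from fail(2)=7 chase 'e': 7 ⇒ 8;  out=∅∪out(8)=∅
  fail(9) 'bed': from fail(8)=0 chase 'd': 0 ⇒ 6;  out=∅∪out(6)={1}
  fail(4) 'cbed': from fail(3)=8 chase 'd': 8 ⇒ 9;  out=∅∪out(9)={1}
  fail(10) 'bede': from fail(9)=6 chase 'e': 6→0 ⇒ 0;  out={2}∪out(0)={2}
  fail(5) 'cbede': from fail(4)=9 chase 'e': 9 ⇒ 10;  out={0}∪out(10)={0,2}

Scan:
[0] read 'e'  n0⇒n0
[1] read 'b'  n0⇒n7
[2] read 'e'  n7⇒n8
[3] read 'd'  n8⇒n9  → match P1@[3:3]
[4] read 'e'  n9⇒n10  → match P2@[1:4]
[5] read 'c'  n10⇒n1 (via fail)
[6] read 'b'  n1⇒n2
[7] read 'c'  n2⇒n1 (via fail)
[8] read 'b'  n1⇒n2
[9] read 'b'  n2⇒n7 (via fail)
[10] read 'e'  n7⇒n8
[11] read 'd'  n8⇒n9  → match P1@[11:11]
[12] read 'e'  n9⇒n10  → match P2@[9:12]
[13] read 'c'  n10⇒n1 (via fail)
[14] read 'd'  n1⇒n6 (via fail)  → match P1@[14:14]
[15] read 'a'  n6⇒n0 (via fail)
[16] read 'c'  n0⇒n1
[17] read 'b'  n1⇒n2
[18] read 'e'  n2⇒n3
[19] read 'd'  n3⇒n4  → match P1@[19:19]
[20] read 'e'  n4⇒n5  → match P0@[16:20],P2@[17:20]
[21] read 'b'  n5⇒n7 (via fail)
[22] read 'e'  n7⇒n8
[23] read 'd'  n8⇒n9  → match P1@[23:23]
[24] read 'e'  n9⇒n10  → match P2@[21:24]
[25] read 'c'  n10⇒n1 (via fail)
[26] read 'e'  n1⇒n0 (via fail)
[27] read 'c'  n0⇒n1
[28] read 'b'  n1⇒n2
[29] read 'e'  n2⇒n3
[30] read 'd'  n3⇒n4  → match P1@[30:30]
[31] read 'e'  n4⇒n5  → match P0@[27:31],P2@[28:31]
[32] read 'e'  n5⇒n0 (via fail)
[33] read 'b'  n0⇒n7
[34] read 'e'  n7⇒n8
[35] read 'c'  n8⇒n1 (via fail)
[36] read 'c'  n1⇒n1 (via fail)
[37] read 'b'  n1⇒n2
[38] read 'e'  n2⇒n3
[39] read 'd'  n3⇒n4  → match P1@[39:39]
[40] read 'e'  n4⇒n5  → match P0@[36:40],P2@[37:40]

All matches (sorted): [[3,1],[4,2],[11,1],[12,2],[14,1],[19,1],[20,0],[20,2],[23,1],[24,2],[30,1],[31,0],[31,2],[39,1],[40,0],[40,2]]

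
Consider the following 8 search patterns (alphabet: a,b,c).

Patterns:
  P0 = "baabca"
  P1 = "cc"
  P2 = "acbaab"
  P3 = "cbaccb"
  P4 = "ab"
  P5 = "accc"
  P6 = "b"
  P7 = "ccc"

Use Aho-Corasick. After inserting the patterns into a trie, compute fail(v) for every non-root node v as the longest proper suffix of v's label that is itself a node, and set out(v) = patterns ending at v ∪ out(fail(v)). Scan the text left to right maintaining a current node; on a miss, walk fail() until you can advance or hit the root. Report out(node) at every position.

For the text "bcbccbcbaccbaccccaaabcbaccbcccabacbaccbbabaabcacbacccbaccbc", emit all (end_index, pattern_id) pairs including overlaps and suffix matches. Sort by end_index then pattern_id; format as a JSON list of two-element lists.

Construct AC machine:
Trie nodes:
  n0 'ε': a→9 b→1 c→7
  n1 'b': a→2  [P6 ends]
  n2 'ba': a→3
  n3 'baa': b→4
  n4 'baab': c→5
  n5 'baabc': a→6
  n6 'baabca': ·  [P0 ends]
  n7 'c': b→15 c→8
  n8 'cc': c→23  [P1 ends]
  n9 'a': b→20 c→10
  n10 'ac': b→11 c→21
  n11 'acb': a→12
  n12 'acba': a→13
  n13 'acbaa': b→14
  n14 'acbaab': ·  [P2 ends]
  n15 'cb': a→16
  n16 'cba': c→17
  n17 'cbac': c→18
  n18 'cbacc': b→19
  n19 'cbaccb': ·  [P3 ends]
  n20 'ab': ·  [P4 ends]
  n21 'acc': c→22
  n22 'accc': ·  [P5 ends]
  n23 'ccc': ·  [P7 ends]

Failure links (BFS by depth):
  n1('b'): parent n0 fail=0; on 'b' 0 → fail=0;  out {6}∪∅={6}
  n7('c'): parent n0 fail=0; on 'c' 0 → fail=0;  out ∅∪∅=∅
  n9('a'): parent n0 fail=0; on 'a' 0 → fail=0;  out ∅∪∅=∅
  n2('ba'): parent n1 fail=0; on 'a' 0 → fail=9;  out ∅∪∅=∅
  n8('cc'): parent n7 fail=0; on 'c' 0 → fail=7;  out {1}∪∅={1}
  n10('ac'): parent n9 fail=0; on 'c' 0 → fail=7;  out ∅∪∅=∅
  n15('cb'): parent n7 fail=0; on 'b' 0 → fail=1;  out ∅∪{6}={6}
  n20('ab'): parent n9 fail=0; on 'b' 0 → fail=1;  out {4}∪{6}={4,6}
  n3('baa'): parent n2 fail=9; on 'a' 9→0 → fail=9;  out ∅∪∅=∅
  n11('acb'): parent n10 fail=7; on 'b' 7 → fail=15;  out ∅∪{6}={6}
  n16('cba'): parent n15 fail=1; on 'a' 1 → fail=2;  out ∅∪∅=∅
  n21('acc'): parent n10 fail=7; on 'c' 7 → fail=8;  out ∅∪{1}={1}
  n23('ccc'): parent n8 fail=7; on 'c' 7 → fail=8;  out {7}∪{1}={1,7}
  n4('baab'): parent n3 fail=9; on 'b' 9 → fail=20;  out ∅∪{4,6}={4,6}
  n12('acba'): parent n11 fail=15; on 'a' 15 → fail=16;  out ∅∪∅=∅
  n17('cbac'): parent n16 fail=2; on 'c' 2→9 → fail=10;  out ∅∪∅=∅
  n22('accc'): parent n21 fail=8; on 'c' 8 → fail=23;  out {5}∪{1,7}={1,5,7}
  n5('baabc'): parent n4 fail=20; on 'c' 20→1→0 → fail=7;  out ∅∪∅=∅
  n13('acbaa'): parent n12 fail=16; on 'a' 16→2 → fail=3;  out ∅∪∅=∅
  n18('cbacc'): parent n17 fail=10; on 'c' 10 → fail=21;  out ∅∪{1}={1}
  n6('baabca'): parent n5 fail=7; on 'a' 7→0 → fail=9;  out {0}∪∅={0}
  n14('acbaab'): parent n13 fail=3; on 'b' 3 → fail=4;  out {2}∪{4,6}={2,4,6}
  n19('cbaccb'): parent n18 fail=21; on 'b' 21→8→7 → fail=15;  out {3}∪{6}={3,6}

Scan:
pos 0 'b': at 1  emit P6@[0:0]
pos 1 'c': at 7 ·f
pos 2 'b': at 15  emit P6@[2:2]
pos 3 'c': at 7 ·f
pos 4 'c': at 8  emit P1@[3:4]
pos 5 'b': at 15 ·f  emit P6@[5:5]
pos 6 'c': at 7 ·f
pos 7 'b': at 15  emit P6@[7:7]
pos 8 'a': at 16
pos 9 'c': at 17
pos 10 'c': at 18  emit P1@[9:10]
pos 11 'b': at 19  emit P3@[6:11],P6@[11:11]
pos 12 'a': at 16 ·f
pos 13 'c': at 17
pos 14 'c': at 18  emit P1@[13:14]
pos 15 'c': at 22 ·f  emit P1@[14:15],P5@[12:15],P7@[13:15]
pos 16 'c': at 23 ·f  emit P1@[15:16],P7@[14:16]
pos 17 'a': at 9 ·f
pos 18 'a': at 9 ·f
pos 19 'a': at 9 ·f
pos 20 'b': at 20  emit P4@[19:20],P6@[20:20]
pos 21 'c': at 7 ·f
pos 22 'b': at 15  emit P6@[22:22]
pos 23 'a': at 16
pos 24 'c': at 17
pos 25 'c': at 18  emit P1@[24:25]
pos 26 'b': at 19  emit P3@[21:26],P6@[26:26]
pos 27 'c': at 7 ·f
pos 28 'c': at 8  emit P1@[27:28]
pos 29 'c': at 23  emit P1@[28:29],P7@[27:29]
pos 30 'a': at 9 ·f
pos 31 'b': at 20  emit P4@[30:31],P6@[31:31]
pos 32 'a': at 2 ·f
pos 33 'c': at 10 ·f
pos 34 'b': at 11  emit P6@[34:34]
pos 35 'a': at 12
pos 36 'c': at 17 ·f
pos 37 'c': at 18  emit P1@[36:37]
pos 38 'b': at 19  emit P3@[33:38],P6@[38:38]
pos 39 'b': at 1 ·f  emit P6@[39:39]
pos 40 'a': at 2
pos 41 'b': at 20 ·f  emit P4@[40:41],P6@[41:41]
pos 42 'a': at 2 ·f
pos 43 'a': at 3
pos 44 'b': at 4  emit P4@[43:44],P6@[44:44]
pos 45 'c': at 5
pos 46 'a': at 6  emit P0@[41:46]
pos 47 'c': at 10 ·f
pos 48 'b': at 11  emit P6@[48:48]
pos 49 'a': at 12
pos 50 'c': at 17 ·f
pos 51 'c': at 18  emit P1@[50:51]
pos 52 'c': at 22 ·f  emit P1@[51:52],P5@[49:52],P7@[50:52]
pos 53 'b': at 15 ·f  emit P6@[53:53]
pos 54 'a': at 16
pos 55 'c': at 17
pos 56 'c': at 18  emit P1@[55:56]
pos 57 'b': at 19  emit P3@[52:57],P6@[57:57]
pos 58 'c': at 7 ·f

All matches (sorted): [[0,6],[2,6],[4,1],[5,6],[7,6],[10,1],[11,3],[11,6],[14,1],[15,1],[15,5],[15,7],[16,1],[16,7],[20,4],[20,6],[22,6],[25,1],[26,3],[26,6],[28,1],[29,1],[29,7],[31,4],[31,6],[34,6],[37,1],[38,3],[38,6],[39,6],[41,4],[41,6],[44,4],[44,6],[46,0],[48,6],[51,1],[52,1],[52,5],[52,7],[53,6],[56,1],[57,3],[57,6]]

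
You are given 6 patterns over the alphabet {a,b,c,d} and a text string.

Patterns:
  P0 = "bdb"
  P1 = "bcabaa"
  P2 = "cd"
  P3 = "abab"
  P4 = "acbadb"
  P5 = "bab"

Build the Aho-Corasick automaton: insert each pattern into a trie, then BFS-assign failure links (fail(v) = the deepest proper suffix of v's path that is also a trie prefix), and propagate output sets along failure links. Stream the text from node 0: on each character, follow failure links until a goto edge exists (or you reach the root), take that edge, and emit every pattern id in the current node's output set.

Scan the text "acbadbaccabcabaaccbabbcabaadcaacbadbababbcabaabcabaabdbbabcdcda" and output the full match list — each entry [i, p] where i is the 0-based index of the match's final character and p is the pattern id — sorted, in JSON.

Build:
Trie nodes:
  n0 'ε': a→11 b→1 c→9
  n1 'b': a→20 c→4 d→2
  n2 'bd': b→3
  n3 'bdb': ·  [P0 ends]
  n4 'bc': a→5
  n5 'bca': b→6
  n6 'bcab': a→7
  n7 'bcaba': a→8
  n8 'bcabaa': ·  [P1 ends]
  n9 'c': d→10
  n10 'cd': ·  [P2 ends]
  n11 'a': b→12 c→15
  n12 'ab': a→13
  n13 'aba': b→14
  n14 'abab': ·  [P3 ends]
  n15 'ac': b→16
  n16 'acb': a→17
  n17 'acba': d→18
  n18 'acbad': b→19
  n19 'acbadb': ·  [P4 ends]
  n20 'ba': b→21
  n21 'bab': ·  [P5 ends]

BFS fail/out derivation:
  fail(1) 'b': from fail(0)=0 chase 'b': 0 ⇒ 0;  out=∅∪out(0)=∅
  fail(9) 'c': from fail(0)=0 chase 'c': 0 ⇒ 0;  out=∅∪out(0)=∅
  fail(11) 'a': from fail(0)=0 chase 'a': 0 ⇒ 0;  out=∅∪out(0)=∅
  fail(2) 'bd': from fail(1)=0 chase 'd': 0 ⇒ 0;  out=∅∪out(0)=∅
  fail(4) 'bc': from fail(1)=0 chase 'c': 0 ⇒ 9;  out=∅∪out(9)=∅
  fail(10) 'cd': from fail(9)=0 chase 'd': 0 ⇒ 0;  out={2}∪out(0)={2}
  fail(12) 'ab': from fail(11)=0 chase 'b': 0 ⇒ 1;  out=∅∪out(1)=∅
  fail(15) 'ac': from fail(11)=0 chase 'c': 0 ⇒ 9;  out=∅∪out(9)=∅
  fail(20) 'ba': from fail(1)=0 chase 'a': 0 ⇒ 11;  out=∅∪out(11)=∅
  fail(3) 'bdb': from fail(2)=0 chase 'b': 0 ⇒ 1;  out={0}∪out(1)={0}
  fail(5) 'bca': from fail(4)=9 chase 'a': 9→0 ⇒ 11;  out=∅∪out(11)=∅
  fail(13) 'aba': from fail(12)=1 chase 'a': 1 ⇒ 20;  out=∅∪out(20)=∅
  fail(16) 'acb': from fail(15)=9 chase 'b': 9→0 ⇒ 1;  out=∅∪out(1)=∅
  fail(21) 'bab': from fail(20)=11 chase 'b': 11 ⇒ 12;  out={5}∪out(12)={5}
  fail(6) 'bcab': from fail(5)=11 chase 'b': 11 ⇒ 12;  out=∅∪out(12)=∅
  fail(14) 'abab': from fail(13)=20 chase 'b': 20 ⇒ 21;  out={3}∪out(21)={3,5}
  fail(17) 'acba': from fail(16)=1 chase 'a': 1 ⇒ 20;  out=∅∪out(20)=∅
  fail(7) 'bcaba': from fail(6)=12 chase 'a': 12 ⇒ 13;  out=∅∪out(13)=∅
  fail(18) 'acbad': from fail(17)=20 chase 'd': 20→11→0 ⇒ 0;  out=∅∪out(0)=∅
  fail(8) 'bcabaa': from fail(7)=13 chase 'a': 13→20→11→0 ⇒ 11;  out={1}∪out(11)={1}
  fail(19) 'acbadb': from fail(18)=0 chase 'b': 0 ⇒ 1;  out={4}∪out(1)={4}

Scan:
[0] read 'a'  n0⇒n11
[1] read 'c'  n11⇒n15
[2] read 'b'  n15⇒n16
[3] read 'a'  n16⇒n17
[4] read 'd'  n17⇒n18
[5] read 'b'  n18⇒n19  → match P4@[0:5]
[6] read 'a'  n19⇒n20 (fail-walked)
[7] read 'c'  n20⇒n15 (fail-walked)
[8] read 'c'  n15⇒n9 (fail-walked)
[9] read 'a'  n9⇒n11 (fail-walked)
[10] read 'b'  n11⇒n12
[11] read 'c'  n12⇒n4 (fail-walked)
[12] read 'a'  n4⇒n5
[13] read 'b'  n5⇒n6
[14] read 'a'  n6⇒n7
[15] read 'a'  n7⇒n8  → match P1@[10:15]
[16] read 'c'  n8⇒n15 (fail-walked)
[17] read 'c'  n15⇒n9 (fail-walked)
[18] read 'b'  n9⇒n1 (fail-walked)
[19] read 'a'  n1⇒n20
[20] read 'b'  n20⇒n21  → match P5@[18:20]
[21] read 'b'  n21⇒n1 (fail-walked)
[22] read 'c'  n1⇒n4
[23] read 'a'  n4⇒n5
[24] read 'b'  n5⇒n6
[25] read 'a'  n6⇒n7
[26] read 'a'  n7⇒n8  → match P1@[21:26]
[27] read 'd'  n8⇒n0 (fail-walked)
[28] read 'c'  n0⇒n9
[29] read 'a'  n9⇒n11 (fail-walked)
[30] read 'a'  n11⇒n11 (fail-walked)
[31] read 'c'  n11⇒n15
[32] read 'b'  n15⇒n16
[33] read 'a'  n16⇒n17
[34] read 'd'  n17⇒n18
[35] read 'b'  n18⇒n19  → match P4@[30:35]
[36] read 'a'  n19⇒n20 (fail-walked)
[37] read 'b'  n20⇒n21  → match P5@[35:37]
[38] read 'a'  n21⇒n13 (fail-walked)
[39] read 'b'  n13⇒n14  → match P3@[36:39],P5@[37:39]
[40] read 'b'  n14⇒n1 (fail-walked)
[41] read 'c'  n1⇒n4
[42] read 'a'  n4⇒n5
[43] read 'b'  n5⇒n6
[44] read 'a'  n6⇒n7
[45] read 'a'  n7⇒n8  → match P1@[40:45]
[46] read 'b'  n8⇒n12 (fail-walked)
[47] read 'c'  n12⇒n4 (fail-walked)
[48] read 'a'  n4⇒n5
[49] read 'b'  n5⇒n6
[50] read 'a'  n6⇒n7
[51] read 'a'  n7⇒n8  → match P1@[46:51]
[52] read 'b'  n8⇒n12 (fail-walked)
[53] read 'd'  n12⇒n2 (fail-walked)
[54] read 'b'  n2⇒n3  → match P0@[52:54]
[55] read 'b'  n3⇒n1 (fail-walked)
[56] read 'a'  n1⇒n20
[57] read 'b'  n20⇒n21  → match P5@[55:57]
[58] read 'c'  n21⇒n4 (fail-walked)
[59] read 'd'  n4⇒n10 (fail-walked)  → match P2@[58:59]
[60] read 'c'  n10⇒n9 (fail-walked)
[61] read 'd'  n9⇒n10  → match P2@[60:61]
[62] read 'a'  n10⇒n11 (fail-walked)

Matches: [[5,4],[15,1],[20,5],[26,1],[35,4],[37,5],[39,3],[39,5],[45,1],[51,1],[54,0],[57,5],[59,2],[61,2]]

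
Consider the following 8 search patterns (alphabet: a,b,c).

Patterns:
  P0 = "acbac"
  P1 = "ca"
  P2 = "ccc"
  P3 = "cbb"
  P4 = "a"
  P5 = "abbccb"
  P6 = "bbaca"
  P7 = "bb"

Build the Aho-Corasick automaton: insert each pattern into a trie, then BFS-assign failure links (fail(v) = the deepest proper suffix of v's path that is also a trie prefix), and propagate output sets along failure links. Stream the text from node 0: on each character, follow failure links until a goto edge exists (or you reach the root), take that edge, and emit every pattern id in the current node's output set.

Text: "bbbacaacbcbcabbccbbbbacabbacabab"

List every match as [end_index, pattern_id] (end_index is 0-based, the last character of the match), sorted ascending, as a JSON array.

Build automaton:
Trie nodes:
  0='ε' goto a→1 b→17 c→6
  1='a' goto b→12 c→2  [P4 ends]
  2='ac' goto b→3
  3='acb' goto a→4
  4='acba' goto c→5
  5='acbac' goto ·  [P0 ends]
  6='c' goto a→7 b→10 c→8
  7='ca' goto ·  [P1 ends]
  8='cc' goto c→9
  9='ccc' goto ·  [P2 ends]
  10='cb' goto b→11
  11='cbb' goto ·  [P3 ends]
  12='ab' goto b→13
  13='abb' goto c→14
  14='abbc' goto c→15
  15='abbcc' goto b→16
  16='abbccb' goto ·  [P5 ends]
  17='b' goto b→18
  18='bb' goto a→19  [P7 ends]
  19='bba' goto c→20
  20='bbac' goto a→21
  21='bbaca' goto ·  [P6 ends]

Failure links (BFS by depth):
  n1('a'): parent n0 fail=0; on 'a' 0 → fail=0;  out {4}∪∅={4}
  n6('c'): parent n0 fail=0; on 'c' 0 → fail=0;  out ∅∪∅=∅
  n17('b'): parent n0 fail=0; on 'b' 0 → fail=0;  out ∅∪∅=∅
  n2('ac'): parent n1 fail=0; on 'c' 0 → fail=6;  out ∅∪∅=∅
  n7('ca'): parent n6 fail=0; on 'a' 0 → fail=1;  out {1}∪{4}={1,4}
  n8('cc'): parent n6 fail=0; on 'c' 0 → fail=6;  out ∅∪∅=∅
  n10('cb'): parent n6 fail=0; on 'b' 0 → fail=17;  out ∅∪∅=∅
  n12('ab'): parent n1 fail=0; on 'b' 0 → fail=17;  out ∅∪∅=∅
  n18('bb'): parent n17 fail=0; on 'b' 0 → fail=17;  out {7}∪∅={7}
  n3('acb'): parent n2 fail=6; on 'b' 6 → fail=10;  out ∅∪∅=∅
  n9('ccc'): parent n8 fail=6; on 'c' 6 → fail=8;  out {2}∪∅={2}
  n11('cbb'): parent n10 fail=17; on 'b' 17 → fail=18;  out {3}∪{7}={3,7}
  n13('abb'): parent n12 fail=17; on 'b' 17 → fail=18;  out ∅∪{7}={7}
  n19('bba'): parent n18 fail=17; on 'a' 17→0 → fail=1;  out ∅∪{4}={4}
  n4('acba'): parent n3 fail=10; on 'a' 10→17→0 → fail=1;  out ∅∪{4}={4}
  n14('abbc'): parent n13 fail=18; on 'c' 18→17→0 → fail=6;  out ∅∪∅=∅
  n20('bbac'): parent n19 fail=1; on 'c' 1 → fail=2;  out ∅∪∅=∅
  n5('acbac'): parent n4 fail=1; on 'c' 1 → fail=2;  out {0}∪∅={0}
  n15('abbcc'): parent n14 fail=6; on 'c' 6 → fail=8;  out ∅∪∅=∅
  n21('bbaca'): parent n20 fail=2; on 'a' 2→6 → fail=7;  out {6}∪{1,4}={1,4,6}
  n16('abbccb'): parent n15 fail=8; on 'b' 8→6 → fail=10;  out {5}∪∅={5}

Text stream:
[0] read 'b'  n0⇒n17
[1] read 'b'  n17⇒n18  emit P7@[0:1]
[2] read 'b'  n18⇒n18 (via fail)  emit P7@[1:2]
[3] read 'a'  n18⇒n19  emit P4@[3:3]
[4] read 'c'  n19⇒n20
[5] read 'a'  n20⇒n21  emit P1@[4:5],P4@[5:5],P6@[1:5]
[6] read 'a'  n21⇒n1 (via fail)  emit P4@[6:6]
[7] read 'c'  n1⇒n2
[8] read 'b'  n2⇒n3
[9] read 'c'  n3⇒n6 (via fail)
[10] read 'b'  n6⇒n10
[11] read 'c'  n10⇒n6 (via fail)
[12] read 'a'  n6⇒n7  emit P1@[11:12],P4@[12:12]
[13] read 'b'  n7⇒n12 (via fail)
[14] read 'b'  n12⇒n13  emit P7@[13:14]
[15] read 'c'  n13⇒n14
[16] read 'c'  n14⇒n15
[17] read 'b'  n15⇒n16  emit P5@[12:17]
[18] read 'b'  n16⇒n11 (via fail)  emit P3@[16:18],P7@[17:18]
[19] read 'b'  n11⇒n18 (via fail)  emit P7@[18:19]
[20] read 'b'  n18⇒n18 (via fail)  emit P7@[19:20]
[21] read 'a'  n18⇒n19  emit P4@[21:21]
[22] read 'c'  n19⇒n20
[23] read 'a'  n20⇒n21  emit P1@[22:23],P4@[23:23],P6@[19:23]
[24] read 'b'  n21⇒n12 (via fail)
[25] read 'b'  n12⇒n13  emit P7@[24:25]
[26] read 'a'  n13⇒n19 (via fail)  emit P4@[26:26]
[27] read 'c'  n19⇒n20
[28] read 'a'  n20⇒n21  emit P1@[27:28],P4@[28:28],P6@[24:28]
[29] read 'b'  n21⇒n12 (via fail)
[30] read 'a'  n12⇒n1 (via fail)  emit P4@[30:30]
[31] read 'b'  n1⇒n12

Matches: [[1,7],[2,7],[3,4],[5,1],[5,4],[5,6],[6,4],[12,1],[12,4],[14,7],[17,5],[18,3],[18,7],[19,7],[20,7],[21,4],[23,1],[23,4],[23,6],[25,7],[26,4],[28,1],[28,4],[28,6],[30,4]]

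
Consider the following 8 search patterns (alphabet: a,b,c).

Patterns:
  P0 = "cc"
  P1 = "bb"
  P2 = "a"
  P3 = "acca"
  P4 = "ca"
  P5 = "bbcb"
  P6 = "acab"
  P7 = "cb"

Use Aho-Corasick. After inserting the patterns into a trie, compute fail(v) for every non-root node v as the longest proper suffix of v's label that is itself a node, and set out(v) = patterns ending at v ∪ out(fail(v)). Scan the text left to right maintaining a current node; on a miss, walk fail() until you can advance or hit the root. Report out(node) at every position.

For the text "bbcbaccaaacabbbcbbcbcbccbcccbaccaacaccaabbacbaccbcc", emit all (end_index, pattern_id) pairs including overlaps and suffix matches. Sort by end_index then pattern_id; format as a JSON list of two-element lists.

Build automaton:
Trie nodes:
  0='ε' goto a→5 b→3 c→1
  1='c' goto a→9 b→14 c→2
  2='cc' goto ·  ←P0
  3='b' goto b→4
  4='bb' goto c→10  ←P1
  5='a' goto c→6  ←P2
  6='ac' goto a→12 c→7
  7='acc' goto a→8
  8='acca' goto ·  ←P3
  9='ca' goto ·  ←P4
  10='bbc' goto b→11
  11='bbcb' goto ·  ←P5
  12='aca' goto b→13
  13='acab' goto ·  ←P6
  14='cb' goto ·  ←P7

BFS fail/out derivation:
  n1('c'): parent n0 fail=0; on 'c' 0 → fail=0;  out ∅∪∅=∅
  n3('b'): parent n0 fail=0; on 'b' 0 → fail=0;  out ∅∪∅=∅
  n5('a'): parent n0 fail=0; on 'a' 0 → fail=0;  out {2}∪∅={2}
  n2('cc'): parent n1 fail=0; on 'c' 0 → fail=1;  out {0}∪∅={0}
  n4('bb'): parent n3 fail=0; on 'b' 0 → fail=3;  out {1}∪∅={1}
  n6('ac'): parent n5 fail=0; on 'c' 0 → fail=1;  out ∅∪∅=∅
  n9('ca'): parent n1 fail=0; on 'a' 0 → fail=5;  out {4}∪{2}={2,4}
  n14('cb'): parent n1 fail=0; on 'b' 0 → fail=3;  out {7}∪∅={7}
  n7('acc'): parent n6 fail=1; on 'c' 1 → fail=2;  out ∅∪{0}={0}
  n10('bbc'): parent n4 fail=3; on 'c' 3→0 → fail=1;  out ∅∪∅=∅
  n12('aca'): parent n6 fail=1; on 'a' 1 → fail=9;  out ∅∪{2,4}={2,4}
  n8('acca'): parent n7 fail=2; on 'a' 2→1 → fail=9;  out {3}∪{2,4}={2,3,4}
  n11('bbcb'): parent n10 fail=1; on 'b' 1 → fail=14;  out {5}∪{7}={5,7}
  n13('acab'): parent n12 fail=9; on 'b' 9→5→0 → fail=3;  out {6}∪∅={6}

Text stream:
pos 0 'b': at 3
pos 1 'b': at 4  emit P1@[0:1]
pos 2 'c': at 10
pos 3 'b': at 11  emit P5@[0:3],P7@[2:3]
pos 4 'a': at 5 (fail-walked)  emit P2@[4:4]
pos 5 'c': at 6
pos 6 'c': at 7  emit P0@[5:6]
pos 7 'a': at 8  emit P2@[7:7],P3@[4:7],P4@[6:7]
pos 8 'a': at 5 (fail-walked)  emit P2@[8:8]
pos 9 'a': at 5 (fail-walked)  emit P2@[9:9]
pos 10 'c': at 6
pos 11 'a': at 12  emit P2@[11:11],P4@[10:11]
pos 12 'b': at 13  emit P6@[9:12]
pos 13 'b': at 4 (fail-walked)  emit P1@[12:13]
pos 14 'b': at 4 (fail-walked)  emit P1@[13:14]
pos 15 'c': at 10
pos 16 'b': at 11  emit P5@[13:16],P7@[15:16]
pos 17 'b': at 4 (fail-walked)  emit P1@[16:17]
pos 18 'c': at 10
pos 19 'b': at 11  emit P5@[16:19],P7@[18:19]
pos 20 'c': at 1 (fail-walked)
pos 21 'b': at 14  emit P7@[20:21]
pos 22 'c': at 1 (fail-walked)
pos 23 'c': at 2  emit P0@[22:23]
pos 24 'b': at 14 (fail-walked)  emit P7@[23:24]
pos 25 'c': at 1 (fail-walked)
pos 26 'c': at 2  emit P0@[25:26]
pos 27 'c': at 2 (fail-walked)  emit P0@[26:27]
pos 28 'b': at 14 (fail-walked)  emit P7@[27:28]
pos 29 'a': at 5 (fail-walked)  emit P2@[29:29]
pos 30 'c': at 6
pos 31 'c': at 7  emit P0@[30:31]
pos 32 'a': at 8  emit P2@[32:32],P3@[29:32],P4@[31:32]
pos 33 'a': at 5 (fail-walked)  emit P2@[33:33]
pos 34 'c': at 6
pos 35 'a': at 12  emit P2@[35:35],P4@[34:35]
pos 36 'c': at 6 (fail-walked)
pos 37 'c': at 7  emit P0@[36:37]
pos 38 'a': at 8  emit P2@[38:38],P3@[35:38],P4@[37:38]
pos 39 'a': at 5 (fail-walked)  emit P2@[39:39]
pos 40 'b': at 3 (fail-walked)
pos 41 'b': at 4  emit P1@[40:41]
pos 42 'a': at 5 (fail-walked)  emit P2@[42:42]
pos 43 'c': at 6
pos 44 'b': at 14 (fail-walked)  emit P7@[43:44]
pos 45 'a': at 5 (fail-walked)  emit P2@[45:45]
pos 46 'c': at 6
pos 47 'c': at 7  emit P0@[46:47]
pos 48 'b': at 14 (fail-walked)  emit P7@[47:48]
pos 49 'c': at 1 (fail-walked)
pos 50 'c': at 2  emit P0@[49:50]

Result: [[1,1],[3,5],[3,7],[4,2],[6,0],[7,2],[7,3],[7,4],[8,2],[9,2],[11,2],[11,4],[12,6],[13,1],[14,1],[16,5],[16,7],[17,1],[19,5],[19,7],[21,7],[23,0],[24,7],[26,0],[27,0],[28,7],[29,2],[31,0],[32,2],[32,3],[32,4],[33,2],[35,2],[35,4],[37,0],[38,2],[38,3],[38,4],[39,2],[41,1],[42,2],[44,7],[45,2],[47,0],[48,7],[50,0]]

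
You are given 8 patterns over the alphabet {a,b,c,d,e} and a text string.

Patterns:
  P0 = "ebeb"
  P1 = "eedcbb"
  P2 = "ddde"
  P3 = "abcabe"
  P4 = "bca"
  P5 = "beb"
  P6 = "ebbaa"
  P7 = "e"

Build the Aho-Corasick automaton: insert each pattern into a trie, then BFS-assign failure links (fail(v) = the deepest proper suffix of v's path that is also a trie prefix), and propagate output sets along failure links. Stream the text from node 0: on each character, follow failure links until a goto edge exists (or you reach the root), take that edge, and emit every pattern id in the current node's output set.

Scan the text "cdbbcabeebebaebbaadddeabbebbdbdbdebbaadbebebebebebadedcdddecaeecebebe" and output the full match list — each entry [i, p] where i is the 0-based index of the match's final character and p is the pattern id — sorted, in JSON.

Build:
Trie nodes:
  n0 'ε': a→14 b→20 d→10 e→1
  n1 'e': b→2 e→5  ←P7
  n2 'eb': b→25 e→3
  n3 'ebe': b→4
  n4 'ebeb': ·  ←P0
  n5 'ee': d→6
  n6 'eed': c→7
  n7 'eedc': b→8
  n8 'eedcb': b→9
  n9 'eedcbb': ·  ←P1
  n10 'd': d→11
  n11 'dd': d→12
  n12 'ddd': e→13
  n13 'ddde': ·  ←P2
  n14 'a': b→15
  n15 'ab': c→16
  n16 'abc': a→17
  n17 'abca': b→18
  n18 'abcab': e→19
  n19 'abcabe': ·  ←P3
  n20 'b': c→21 e→23
  n21 'bc': a→22
  n22 'bca': ·  ←P4
  n23 'be': b→24
  n24 'beb': ·  ←P5
  n25 'ebb': a→26
  n26 'ebba': a→27
  n27 'ebbaa': ·  ←P6

Failure links (BFS by depth):
  fail(1) 'e': from fail(0)=0 chase 'e': 0 ⇒ 0;  out={7}∪out(0)={7}
  fail(10) 'd': from fail(0)=0 chase 'd': 0 ⇒ 0;  out=∅∪out(0)=∅
  fail(14) 'a': from fail(0)=0 chase 'a': 0 ⇒ 0;  out=∅∪out(0)=∅
  fail(20) 'b': from fail(0)=0 chase 'b': 0 ⇒ 0;  out=∅∪out(0)=∅
  fail(2) 'eb': from fail(1)=0 chase 'b': 0 ⇒ 20;  out=∅∪out(20)=∅
  fail(5) 'ee': from fail(1)=0 chase 'e': 0 ⇒ 1;  out=∅∪out(1)={7}
  fail(11) 'dd': from fail(10)=0 chase 'd': 0 ⇒ 10;  out=∅∪out(10)=∅
  fail(15) 'ab': from fail(14)=0 chase 'b': 0 ⇒ 20;  out=∅∪out(20)=∅
  fail(21) 'bc': from fail(20)=0 chase 'c': 0 ⇒ 0;  out=∅∪out(0)=∅
  fail(23) 'be': from fail(20)=0 chase 'e': 0 ⇒ 1;  out=∅∪out(1)={7}
  fail(3) 'ebe': from fail(2)=20 chase 'e': 20 ⇒ 23;  out=∅∪out(23)={7}
  fail(6) 'eed': from fail(5)=1 chase 'd': 1→0 ⇒ 10;  out=∅∪out(10)=∅
  fail(12) 'ddd': from fail(11)=10 chase 'd': 10 ⇒ 11;  out=∅∪out(11)=∅
  fail(16) 'abc': from fail(15)=20 chase 'c': 20 ⇒ 21;  out=∅∪out(21)=∅
  fail(22) 'bca': from fail(21)=0 chase 'a': 0 ⇒ 14;  out={4}∪out(14)={4}
  fail(24) 'beb': from fail(23)=1 chase 'b': 1 ⇒ 2;  out={5}∪out(2)={5}
  fail(25) 'ebb': from fail(2)=20 chase 'b': 20→0 ⇒ 20;  out=∅∪out(20)=∅
  fail(4) 'ebeb': from fail(3)=23 chase 'b': 23 ⇒ 24;  out={0}∪out(24)={0,5}
  fail(7) 'eedc': from fail(6)=10 chase 'c': 10→0 ⇒ 0;  out=∅∪out(0)=∅
  fail(13) 'ddde': from fail(12)=11 chase 'e': 11→10→0 ⇒ 1;  out={2}∪out(1)={2,7}
  fail(17) 'abca': from fail(16)=21 chase 'a': 21 ⇒ 22;  out=∅∪out(22)={4}
  fail(26) 'ebba': from fail(25)=20 chase 'a': 20→0 ⇒ 14;  out=∅∪out(14)=∅
  fail(8) 'eedcb': from fail(7)=0 chase 'b': 0 ⇒ 20;  out=∅∪out(20)=∅
  fail(18) 'abcab': from fail(17)=22 chase 'b': 22→14 ⇒ 15;  out=∅∪out(15)=∅
  fail(27) 'ebbaa': from fail(26)=14 chase 'a': 14→0 ⇒ 14;  out={6}∪out(14)={6}
  fail(9) 'eedcbb': from fail(8)=20 chase 'b': 20→0 ⇒ 20;  out={1}∪out(20)={1}
  fail(19) 'abcabe': from fail(18)=15 chase 'e': 15→20 ⇒ 23;  out={3}∪out(23)={3,7}

Scan:
[0] read 'c'  n0⇒n0
[1] read 'd'  n0⇒n10
[2] read 'b'  n10⇒n20 ·f
[3] read 'b'  n20⇒n20 ·f
[4] read 'c'  n20⇒n21
[5] read 'a'  n21⇒n22  → match P4@[3:5]
[6] read 'b'  n22⇒n15 ·f
[7] read 'e'  n15⇒n23 ·f  → match P7@[7:7]
[8] read 'e'  n23⇒n5 ·f  → match P7@[8:8]
[9] read 'b'  n5⇒n2 ·f
[10] read 'e'  n2⇒n3  → match P7@[10:10]
[11] read 'b'  n3⇒n4  → match P0@[8:11],P5@[9:11]
[12] read 'a'  n4⇒n14 ·f
[13] read 'e'  n14⇒n1 ·f  → match P7@[13:13]
[14] read 'b'  n1⇒n2
[15] read 'b'  n2⇒n25
[16] read 'a'  n25⇒n26
[17] read 'a'  n26⇒n27  → match P6@[13:17]
[18] read 'd'  n27⇒n10 ·f
[19] read 'd'  n10⇒n11
[20] read 'd'  n11⇒n12
[21] read 'e'  n12⇒n13  → match P2@[18:21],P7@[21:21]
[22] read 'a'  n13⇒n14 ·f
[23] read 'b'  n14⇒n15
[24] read 'b'  n15⇒n20 ·f
[25] read 'e'  n20⇒n23  → match P7@[25:25]
[26] read 'b'  n23⇒n24  → match P5@[24:26]
[27] read 'b'  n24⇒n25 ·f
[28] read 'd'  n25⇒n10 ·f
[29] read 'b'  n10⇒n20 ·f
[30] read 'd'  n20⇒n10 ·f
[31] read 'b'  n10⇒n20 ·f
[32] read 'd'  n20⇒n10 ·f
[33] read 'e'  n10⇒n1 ·f  → match P7@[33:33]
[34] read 'b'  n1⇒n2
[35] read 'b'  n2⇒n25
[36] read 'a'  n25⇒n26
[37] read 'a'  n26⇒n27  → match P6@[33:37]
[38] read 'd'  n27⇒n10 ·f
[39] read 'b'  n10⇒n20 ·f
[40] read 'e'  n20⇒n23  → match P7@[40:40]
[41] read 'b'  n23⇒n24  → match P5@[39:41]
[42] read 'e'  n24⇒n3 ·f  → match P7@[42:42]
[43] read 'b'  n3⇒n4  → match P0@[40:43],P5@[41:43]
[44] read 'e'  n4⇒n3 ·f  → match P7@[44:44]
[45] read 'b'  n3⇒n4  → match P0@[42:45],P5@[43:45]
[46] read 'e'  n4⇒n3 ·f  → match P7@[46:46]
[47] read 'b'  n3⇒n4  → match P0@[44:47],P5@[45:47]
[48] read 'e'  n4⇒n3 ·f  → match P7@[48:48]
[49] read 'b'  n3⇒n4  → match P0@[46:49],P5@[47:49]
[50] read 'a'  n4⇒n14 ·f
[51] read 'd'  n14⇒n10 ·f
[52] read 'e'  n10⇒n1 ·f  → match P7@[52:52]
[53] read 'd'  n1⇒n10 ·f
[54] read 'c'  n10⇒n0 ·f
[55] read 'd'  n0⇒n10
[56] read 'd'  n10⇒n11
[57] read 'd'  n11⇒n12
[58] read 'e'  n12⇒n13  → match P2@[55:58],P7@[58:58]
[59] read 'c'  n13⇒n0 ·f
[60] read 'a'  n0⇒n14
[61] read 'e'  n14⇒n1 ·f  → match P7@[61:61]
[62] read 'e'  n1⇒n5  → match P7@[62:62]
[63] read 'c'  n5⇒n0 ·f
[64] read 'e'  n0⇒n1  → match P7@[64:64]
[65] read 'b'  n1⇒n2
[66] read 'e'  n2⇒n3  → match P7@[66:66]
[67] read 'b'  n3⇒n4  → match P0@[64:67],P5@[65:67]
[68] read 'e'  n4⇒n3 ·f  → match P7@[68:68]

Result: [[5,4],[7,7],[8,7],[10,7],[11,0],[11,5],[13,7],[17,6],[21,2],[21,7],[25,7],[26,5],[33,7],[37,6],[40,7],[41,5],[42,7],[43,0],[43,5],[44,7],[45,0],[45,5],[46,7],[47,0],[47,5],[48,7],[49,0],[49,5],[52,7],[58,2],[58,7],[61,7],[62,7],[64,7],[66,7],[67,0],[67,5],[68,7]]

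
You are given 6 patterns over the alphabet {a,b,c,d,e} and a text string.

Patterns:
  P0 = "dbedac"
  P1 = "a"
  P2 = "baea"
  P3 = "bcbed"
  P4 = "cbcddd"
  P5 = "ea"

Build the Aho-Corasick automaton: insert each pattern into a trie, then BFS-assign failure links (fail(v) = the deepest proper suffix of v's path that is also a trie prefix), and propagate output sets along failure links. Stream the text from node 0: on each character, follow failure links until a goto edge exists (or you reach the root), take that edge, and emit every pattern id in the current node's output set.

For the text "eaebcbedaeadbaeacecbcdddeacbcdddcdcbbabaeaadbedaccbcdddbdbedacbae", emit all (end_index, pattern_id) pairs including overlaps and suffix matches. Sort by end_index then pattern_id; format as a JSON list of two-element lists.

Construct AC machine:
Trie (insert patterns):
  n0 'ε': a→7 b→8 c→16 d→1 e→22
  n1 'd': b→2
  n2 'db': e→3
  n3 'dbe': d→4
  n4 'dbed': a→5
  n5 'dbeda': c→6
  n6 'dbedac': ·  [P0 ends]
  n7 'a': ·  [P1 ends]
  n8 'b': a→9 c→12
  n9 'ba': e→10
  n10 'bae': a→11
  n11 'baea': ·  [P2 ends]
  n12 'bc': b→13
  n13 'bcb': e→14
  n14 'bcbe': d→15
  n15 'bcbed': ·  [P3 ends]
  n16 'c': b→17
  n17 'cb': c→18
  n18 'cbc': d→19
  n19 'cbcd': d→20
  n20 'cbcdd': d→21
  n21 'cbcddd': ·  [P4 ends]
  n22 'e': a→23
  n23 'ea': ·  [P5 ends]

Failure links (BFS by depth):
  fail(1) 'd': from fail(0)=0 chase 'd': 0 ⇒ 0;  out=∅∪out(0)=∅
  fail(7) 'a': from fail(0)=0 chase 'a': 0 ⇒ 0;  out={1}∪out(0)={1}
  fail(8) 'b': from fail(0)=0 chase 'b': 0 ⇒ 0;  out=∅∪out(0)=∅
  fail(16) 'c': from fail(0)=0 chase 'c': 0 ⇒ 0;  out=∅∪out(0)=∅
  fail(22) 'e': from fail(0)=0 chase 'e': 0 ⇒ 0;  out=∅∪out(0)=∅
  fail(2) 'db': from fail(1)=0 chase 'b': 0 ⇒ 8;  out=∅∪out(8)=∅
  fail(9) 'ba': from fail(8)=0 chase 'a': 0 ⇒ 7;  out=∅∪out(7)={1}
  fail(12) 'bc': from fail(8)=0 chase 'c': 0 ⇒ 16;  out=∅∪out(16)=∅
  fail(17) 'cb': from fail(16)=0 chase 'b': 0 ⇒ 8;  out=∅∪out(8)=∅
  fail(23) 'ea': from fail(22)=0 chase 'a': 0 ⇒ 7;  out={5}∪out(7)={1,5}
  fail(3) 'dbe': from fail(2)=8 chase 'e': 8→0 ⇒ 22;  out=∅∪out(22)=∅
  fail(10) 'bae': from fail(9)=7 chase 'e': 7→0 ⇒ 22;  out=∅∪out(22)=∅
  fail(13) 'bcb': from fail(12)=16 chase 'b': 16 ⇒ 17;  out=∅∪out(17)=∅
  fail(18) 'cbc': from fail(17)=8 chase 'c': 8 ⇒ 12;  out=∅∪out(12)=∅
  fail(4) 'dbed': from fail(3)=22 chase 'd': 22→0 ⇒ 1;  out=∅∪out(1)=∅
  fail(11) 'baea': from fail(10)=22 chase 'a': 22 ⇒ 23;  out={2}∪out(23)={1,2,5}
  fail(14) 'bcbe': from fail(13)=17 chase 'e': 17→8→0 ⇒ 22;  out=∅∪out(22)=∅
  fail(19) 'cbcd': from fail(18)=12 chase 'd': 12→16→0 ⇒ 1;  out=∅∪out(1)=∅
  fail(5) 'dbeda': from fail(4)=1 chase 'a': 1→0 ⇒ 7;  out=∅∪out(7)={1}
  fail(15) 'bcbed': from fail(14)=22 chase 'd': 22→0 ⇒ 1;  out={3}∪out(1)={3}
  fail(20) 'cbcdd': from fail(19)=1 chase 'd': 1→0 ⇒ 1;  out=∅∪out(1)=∅
  fail(6) 'dbedac': from fail(5)=7 chase 'c': 7→0 ⇒ 16;  out={0}∪out(16)={0}
  fail(21) 'cbcddd': from fail(20)=1 chase 'd': 1→0 ⇒ 1;  out={4}∪out(1)={4}

Scan:
pos 0 'e': at 22
pos 1 'a': at 23  → match P1@[1:1],P5@[0:1]
pos 2 'e': at 22 (via fail)
pos 3 'b': at 8 (via fail)
pos 4 'c': at 12
pos 5 'b': at 13
pos 6 'e': at 14
pos 7 'd': at 15  → match P3@[3:7]
pos 8 'a': at 7 (via fail)  → match P1@[8:8]
pos 9 'e': at 22 (via fail)
pos 10 'a': at 23  → match P1@[10:10],P5@[9:10]
pos 11 'd': at 1 (via fail)
pos 12 'b': at 2
pos 13 'a': at 9 (via fail)  → match P1@[13:13]
pos 14 'e': at 10
pos 15 'a': at 11  → match P1@[15:15],P2@[12:15],P5@[14:15]
pos 16 'c': at 16 (via fail)
pos 17 'e': at 22 (via fail)
pos 18 'c': at 16 (via fail)
pos 19 'b': at 17
pos 20 'c': at 18
pos 21 'd': at 19
pos 22 'd': at 20
pos 23 'd': at 21  → match P4@[18:23]
pos 24 'e': at 22 (via fail)
pos 25 'a': at 23  → match P1@[25:25],P5@[24:25]
pos 26 'c': at 16 (via fail)
pos 27 'b': at 17
pos 28 'c': at 18
pos 29 'd': at 19
pos 30 'd': at 20
pos 31 'd': at 21  → match P4@[26:31]
pos 32 'c': at 16 (via fail)
pos 33 'd': at 1 (via fail)
pos 34 'c': at 16 (via fail)
pos 35 'b': at 17
pos 36 'b': at 8 (via fail)
pos 37 'a': at 9  → match P1@[37:37]
pos 38 'b': at 8 (via fail)
pos 39 'a': at 9  → match P1@[39:39]
pos 40 'e': at 10
pos 41 'a': at 11  → match P1@[41:41],P2@[38:41],P5@[40:41]
pos 42 'a': at 7 (via fail)  → match P1@[42:42]
pos 43 'd': at 1 (via fail)
pos 44 'b': at 2
pos 45 'e': at 3
pos 46 'd': at 4
pos 47 'a': at 5  → match P1@[47:47]
pos 48 'c': at 6  → match P0@[43:48]
pos 49 'c': at 16 (via fail)
pos 50 'b': at 17
pos 51 'c': at 18
pos 52 'd': at 19
pos 53 'd': at 20
pos 54 'd': at 21  → match P4@[49:54]
pos 55 'b': at 2 (via fail)
pos 56 'd': at 1 (via fail)
pos 57 'b': at 2
pos 58 'e': at 3
pos 59 'd': at 4
pos 60 'a': at 5  → match P1@[60:60]
pos 61 'c': at 6  → match P0@[56:61]
pos 62 'b': at 17 (via fail)
pos 63 'a': at 9 (via fail)  → match P1@[63:63]
pos 64 'e': at 10

All matches (sorted): [[1,1],[1,5],[7,3],[8,1],[10,1],[10,5],[13,1],[15,1],[15,2],[15,5],[23,4],[25,1],[25,5],[31,4],[37,1],[39,1],[41,1],[41,2],[41,5],[42,1],[47,1],[48,0],[54,4],[60,1],[61,0],[63,1]]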